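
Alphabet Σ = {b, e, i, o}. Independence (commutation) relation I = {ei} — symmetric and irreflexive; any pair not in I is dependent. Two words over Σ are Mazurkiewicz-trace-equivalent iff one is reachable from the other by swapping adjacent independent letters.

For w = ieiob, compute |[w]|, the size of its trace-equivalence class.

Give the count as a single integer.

3

drop 0:i onto floor
drop 1:e onto floor
drop 2:i onto {0:i}
drop 3:o onto {1:e, 2:i}
drop 4:b onto {3:o}
ground layer = {0:i, 1:e}
drop-orders for the pieces not yet dropped (sum over which currently-grounded one goes next):
  1 to go: {4} 1
  2 to go: {3,4} 1
  3 to go: {1,3,4} 1  {2,3,4} 1
  if 0:i drops first: 2 orders
  if 1:e drops first: 1 orders
heap linearizations: 3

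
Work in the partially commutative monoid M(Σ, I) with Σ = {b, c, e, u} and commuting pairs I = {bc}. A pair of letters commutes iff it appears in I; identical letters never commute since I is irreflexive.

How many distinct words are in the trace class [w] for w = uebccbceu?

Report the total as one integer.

10

0(u) covers ∅
1(e) covers 0:u
2(b) covers 1:e
3(c) covers 1:e
4(c) covers 3:c
5(b) covers 2:b
6(c) covers 4:c
7(e) covers 5:b, 6:c
8(u) covers 7:e
floor of heap: 0:u
completions by unplaced set U, small U first (add the entries for U minus each lowest piece of U):
  |U|=1: {8}:1
  |U|=2: {7,8}:1
  |U|=3: {5,7,8}:1  {6,7,8}:1
  |U|=4: {2,5,7,8}:1  {4,6,7,8}:1  {5,6,7,8}:2
  |U|=5: {2,5,6,7,8}:3  {3,4,6,7,8}:1  {4,5,6,7,8}:3
  |U|=6: {2,4,5,6,7,8}:6  {3,4,5,6,7,8}:4
  |U|=7: {2,3,4,5,6,7,8}:10
  start at 0(u): 10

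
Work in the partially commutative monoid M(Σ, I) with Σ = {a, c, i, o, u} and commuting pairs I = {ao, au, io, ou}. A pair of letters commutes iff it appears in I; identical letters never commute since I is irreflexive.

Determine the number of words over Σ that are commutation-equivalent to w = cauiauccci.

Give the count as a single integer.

4

piece 0:c — minimal
piece 1:a rests on {0:c}
piece 2:u rests on {0:c}
piece 3:i rests on {1:a, 2:u}
piece 4:a rests on {3:i}
piece 5:u rests on {3:i}
piece 6:c rests on {4:a, 5:u}
piece 7:c rests on {6:c}
piece 8:c rests on {7:c}
piece 9:i rests on {8:c}
minimal pieces: {0:c}
ways to finish when only these pieces remain (= sum over removing one remaining piece with nothing left below it):
  1 left: {9}→1
  2 left: {8,9}→1
  3 left: {7,8,9}→1
  4 left: {6,7,8,9}→1
  5 left: {4,6,7,8,9}→1  {5,6,7,8,9}→1
  6 left: {4,5,6,7,8,9}→2
  7 left: {3,4,5,6,7,8,9}→2
  8 left: {1,3,4,5,6,7,8,9}→2  {2,3,4,5,6,7,8,9}→2
  placing 0:c first → 4 extensions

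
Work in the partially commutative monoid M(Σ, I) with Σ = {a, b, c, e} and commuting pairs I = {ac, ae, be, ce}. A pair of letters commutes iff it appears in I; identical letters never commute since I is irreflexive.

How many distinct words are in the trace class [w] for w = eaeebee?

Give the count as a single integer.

#0=e has no predecessor
#1=a has no predecessor
#2=e depends on [0:e]
#3=e depends on [2:e]
#4=b depends on [1:a]
#5=e depends on [3:e]
#6=e depends on [5:e]
sources: [0:e, 1:a]
N(rest) = Σ N(rest − s) over sources s of rest; N(one piece) = 1:
  size 1 → [4]=1  [6]=1
  size 2 → [1,4]=1  [4,6]=2  [5,6]=1
  size 3 → [1,4,6]=3  [3,5,6]=1  [4,5,6]=3
  size 4 → [1,4,5,6]=6  [2,3,5,6]=1  [3,4,5,6]=4
  size 5 → [0,2,3,5,6]=1  [1,3,4,5,6]=10  [2,3,4,5,6]=5
  first=0(e) contributes 15
  first=1(a) contributes 6
|[w]| = 21

21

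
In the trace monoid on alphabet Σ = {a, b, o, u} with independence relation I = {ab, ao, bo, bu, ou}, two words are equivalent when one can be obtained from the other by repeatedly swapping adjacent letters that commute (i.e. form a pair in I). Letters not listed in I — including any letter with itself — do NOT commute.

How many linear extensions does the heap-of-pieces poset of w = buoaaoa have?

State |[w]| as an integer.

105

piece 0:b — minimal
piece 1:u — minimal
piece 2:o — minimal
piece 3:a rests on {1:u}
piece 4:a rests on {3:a}
piece 5:o rests on {2:o}
piece 6:a rests on {4:a}
minimal pieces: {0:b, 1:u, 2:o}
ways to finish when only these pieces remain (= sum over removing one remaining piece with nothing left below it):
  1 left: {0}→1  {5}→1  {6}→1
  2 left: {0,5}→2  {0,6}→2  {2,5}→1  {4,6}→1  {5,6}→2
  3 left: {0,2,5}→3  {0,4,6}→3  {0,5,6}→6  {2,5,6}→3  {3,4,6}→1  {4,5,6}→3
  4 left: {0,2,5,6}→12  {0,3,4,6}→4  {0,4,5,6}→12  {1,3,4,6}→1  {2,4,5,6}→6  {3,4,5,6}→4
  5 left: {0,1,3,4,6}→5  {0,2,4,5,6}→30  {0,3,4,5,6}→20  {1,3,4,5,6}→5  {2,3,4,5,6}→10
  placing 0:b first → 15 extensions
  placing 1:u first → 60 extensions
  placing 2:o first → 30 extensions
total linear extensions = 105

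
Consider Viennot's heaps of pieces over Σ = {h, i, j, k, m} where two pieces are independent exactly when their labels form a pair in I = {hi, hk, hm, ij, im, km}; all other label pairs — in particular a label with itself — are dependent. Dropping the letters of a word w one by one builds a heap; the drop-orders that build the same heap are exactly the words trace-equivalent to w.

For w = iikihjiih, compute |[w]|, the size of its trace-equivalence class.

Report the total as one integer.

50

#0=i has no predecessor
#1=i depends on [0:i]
#2=k depends on [1:i]
#3=i depends on [2:k]
#4=h has no predecessor
#5=j depends on [2:k, 4:h]
#6=i depends on [3:i]
#7=i depends on [6:i]
#8=h depends on [5:j]
sources: [0:i, 4:h]
N(rest) = Σ N(rest − s) over sources s of rest; N(one piece) = 1:
  size 1 → [7]=1  [8]=1
  size 2 → [5,8]=1  [6,7]=1  [7,8]=2
  size 3 → [3,6,7]=1  [4,5,8]=1  [5,7,8]=3  [6,7,8]=3
  size 4 → [3,6,7,8]=4  [4,5,7,8]=4  [5,6,7,8]=6
  size 5 → [3,5,6,7,8]=10  [4,5,6,7,8]=10
  size 6 → [2,3,5,6,7,8]=10  [3,4,5,6,7,8]=20
  size 7 → [1,2,3,5,6,7,8]=10  [2,3,4,5,6,7,8]=30
  first=0(i) contributes 40
  first=4(h) contributes 10
|[w]| = 50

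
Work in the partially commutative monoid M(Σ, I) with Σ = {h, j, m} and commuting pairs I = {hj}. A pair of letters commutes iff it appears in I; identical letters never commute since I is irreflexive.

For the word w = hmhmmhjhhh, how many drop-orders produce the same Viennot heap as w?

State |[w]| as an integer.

5

0(h) covers ∅
1(m) covers 0:h
2(h) covers 1:m
3(m) covers 2:h
4(m) covers 3:m
5(h) covers 4:m
6(j) covers 4:m
7(h) covers 5:h
8(h) covers 7:h
9(h) covers 8:h
floor of heap: 0:h
completions by unplaced set U, small U first (add the entries for U minus each lowest piece of U):
  |U|=1: {6}:1  {9}:1
  |U|=2: {6,9}:2  {8,9}:1
  |U|=3: {6,8,9}:3  {7,8,9}:1
  |U|=4: {5,7,8,9}:1  {6,7,8,9}:4
  |U|=5: {5,6,7,8,9}:5
  |U|=6: {4,5,6,7,8,9}:5
  |U|=7: {3,4,5,6,7,8,9}:5
  |U|=8: {2,3,4,5,6,7,8,9}:5
  start at 0(h): 5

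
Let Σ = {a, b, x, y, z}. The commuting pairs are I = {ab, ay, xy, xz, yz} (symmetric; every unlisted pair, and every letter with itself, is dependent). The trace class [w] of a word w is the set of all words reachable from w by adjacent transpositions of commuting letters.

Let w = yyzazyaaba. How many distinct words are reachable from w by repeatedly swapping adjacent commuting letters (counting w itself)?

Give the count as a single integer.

195

piece 0:y — minimal
piece 1:y rests on {0:y}
piece 2:z — minimal
piece 3:a rests on {2:z}
piece 4:z rests on {3:a}
piece 5:y rests on {1:y}
piece 6:a rests on {4:z}
piece 7:a rests on {6:a}
piece 8:b rests on {4:z, 5:y}
piece 9:a rests on {7:a}
minimal pieces: {0:y, 2:z}
ways to finish when only these pieces remain (= sum over removing one remaining piece with nothing left below it):
  1 left: {8}→1  {9}→1
  2 left: {5,8}→1  {7,9}→1  {8,9}→2
  3 left: {1,5,8}→1  {5,8,9}→3  {6,7,9}→1  {7,8,9}→3
  4 left: {0,1,5,8}→1  {1,5,8,9}→4  {5,7,8,9}→6  {6,7,8,9}→4
  5 left: {0,1,5,8,9}→5  {1,5,7,8,9}→10  {4,6,7,8,9}→4  {5,6,7,8,9}→10
  6 left: {0,1,5,7,8,9}→15  {1,5,6,7,8,9}→20  {3,4,6,7,8,9}→4  {4,5,6,7,8,9}→14
  7 left: {0,1,5,6,7,8,9}→35  {1,4,5,6,7,8,9}→34  {2,3,4,6,7,8,9}→4  {3,4,5,6,7,8,9}→18
  8 left: {0,1,4,5,6,7,8,9}→69  {1,3,4,5,6,7,8,9}→52  {2,3,4,5,6,7,8,9}→22
  placing 0:y first → 74 extensions
  placing 2:z first → 121 extensions
total linear extensions = 195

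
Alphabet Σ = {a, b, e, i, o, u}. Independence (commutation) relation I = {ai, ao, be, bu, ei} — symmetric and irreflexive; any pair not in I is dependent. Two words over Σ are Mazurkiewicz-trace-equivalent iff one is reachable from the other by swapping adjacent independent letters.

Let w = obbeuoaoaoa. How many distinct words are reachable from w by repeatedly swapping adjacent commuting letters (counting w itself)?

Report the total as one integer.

drop 0:o onto floor
drop 1:b onto {0:o}
drop 2:b onto {1:b}
drop 3:e onto {0:o}
drop 4:u onto {3:e}
drop 5:o onto {2:b, 4:u}
drop 6:a onto {2:b, 4:u}
drop 7:o onto {5:o}
drop 8:a onto {6:a}
drop 9:o onto {7:o}
drop 10:a onto {8:a}
ground layer = {0:o}
drop-orders for the pieces not yet dropped (sum over which currently-grounded one goes next):
  1 to go: {9} 1  {10} 1
  2 to go: {7,9} 1  {8,10} 1  {9,10} 2
  3 to go: {5,7,9} 1  {6,8,10} 1  {7,9,10} 3  {8,9,10} 3
  4 to go: {5,7,9,10} 4  {6,8,9,10} 4  {7,8,9,10} 6
  5 to go: {5,7,8,9,10} 10  {6,7,8,9,10} 10
  6 to go: {5,6,7,8,9,10} 20
  7 to go: {2,5,6,7,8,9,10} 20  {4,5,6,7,8,9,10} 20
  8 to go: {1,2,5,6,7,8,9,10} 20  {2,4,5,6,7,8,9,10} 40  {3,4,5,6,7,8,9,10} 20
  9 to go: {1,2,4,5,6,7,8,9,10} 60  {2,3,4,5,6,7,8,9,10} 60
  if 0:o drops first: 120 orders

120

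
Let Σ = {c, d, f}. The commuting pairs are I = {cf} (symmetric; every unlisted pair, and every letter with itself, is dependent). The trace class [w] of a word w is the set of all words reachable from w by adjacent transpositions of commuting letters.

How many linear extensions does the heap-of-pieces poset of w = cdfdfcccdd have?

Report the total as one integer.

#0=c has no predecessor
#1=d depends on [0:c]
#2=f depends on [1:d]
#3=d depends on [2:f]
#4=f depends on [3:d]
#5=c depends on [3:d]
#6=c depends on [5:c]
#7=c depends on [6:c]
#8=d depends on [4:f, 7:c]
#9=d depends on [8:d]
sources: [0:c]
N(rest) = Σ N(rest − s) over sources s of rest; N(one piece) = 1:
  size 1 → [9]=1
  size 2 → [8,9]=1
  size 3 → [4,8,9]=1  [7,8,9]=1
  size 4 → [4,7,8,9]=2  [6,7,8,9]=1
  size 5 → [4,6,7,8,9]=3  [5,6,7,8,9]=1
  size 6 → [4,5,6,7,8,9]=4
  size 7 → [3,4,5,6,7,8,9]=4
  size 8 → [2,3,4,5,6,7,8,9]=4
  first=0(c) contributes 4

4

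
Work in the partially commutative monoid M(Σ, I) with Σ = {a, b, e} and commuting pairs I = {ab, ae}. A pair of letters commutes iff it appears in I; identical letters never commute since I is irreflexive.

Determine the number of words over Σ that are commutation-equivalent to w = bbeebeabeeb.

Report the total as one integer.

drop 0:b onto floor
drop 1:b onto {0:b}
drop 2:e onto {1:b}
drop 3:e onto {2:e}
drop 4:b onto {3:e}
drop 5:e onto {4:b}
drop 6:a onto floor
drop 7:b onto {5:e}
drop 8:e onto {7:b}
drop 9:e onto {8:e}
drop 10:b onto {9:e}
ground layer = {0:b, 6:a}
drop-orders for the pieces not yet dropped (sum over which currently-grounded one goes next):
  1 to go: {6} 1  {10} 1
  2 to go: {6,10} 2  {9,10} 1
  3 to go: {6,9,10} 3  {8,9,10} 1
  4 to go: {6,8,9,10} 4  {7,8,9,10} 1
  5 to go: {5,7,8,9,10} 1  {6,7,8,9,10} 5
  6 to go: {4,5,7,8,9,10} 1  {5,6,7,8,9,10} 6
  7 to go: {3,4,5,7,8,9,10} 1  {4,5,6,7,8,9,10} 7
  8 to go: {2,3,4,5,7,8,9,10} 1  {3,4,5,6,7,8,9,10} 8
  9 to go: {1,2,3,4,5,7,8,9,10} 1  {2,3,4,5,6,7,8,9,10} 9
  if 0:b drops first: 10 orders
  if 6:a drops first: 1 orders
heap linearizations: 11

11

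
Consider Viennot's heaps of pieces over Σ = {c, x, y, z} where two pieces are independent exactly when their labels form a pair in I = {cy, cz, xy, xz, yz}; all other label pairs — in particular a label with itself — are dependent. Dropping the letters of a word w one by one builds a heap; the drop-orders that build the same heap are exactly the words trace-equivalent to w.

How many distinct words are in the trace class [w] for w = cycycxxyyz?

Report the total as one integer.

0(c) covers ∅
1(y) covers ∅
2(c) covers 0:c
3(y) covers 1:y
4(c) covers 2:c
5(x) covers 4:c
6(x) covers 5:x
7(y) covers 3:y
8(y) covers 7:y
9(z) covers ∅
floor of heap: 0:c, 1:y, 9:z
completions by unplaced set U, small U first (add the entries for U minus each lowest piece of U):
  |U|=1: {6}:1  {8}:1  {9}:1
  |U|=2: {5,6}:1  {6,8}:2  {6,9}:2  {7,8}:1  {8,9}:2
  |U|=3: {3,7,8}:1  {4,5,6}:1  {5,6,8}:3  {5,6,9}:3  {6,7,8}:3  {6,8,9}:6  {7,8,9}:3
  |U|=4: {1,3,7,8}:1  {2,4,5,6}:1  {3,6,7,8}:4  {3,7,8,9}:4  {4,5,6,8}:4  {4,5,6,9}:4  {5,6,7,8}:6  {5,6,8,9}:12  {6,7,8,9}:12
  |U|=5: {0,2,4,5,6}:1  {1,3,6,7,8}:5  {1,3,7,8,9}:5  {2,4,5,6,8}:5  {2,4,5,6,9}:5  {3,5,6,7,8}:10  {3,6,7,8,9}:20  {4,5,6,7,8}:10  {4,5,6,8,9}:20  {5,6,7,8,9}:30
  |U|=6: {0,2,4,5,6,8}:6  {0,2,4,5,6,9}:6  {1,3,5,6,7,8}:15  {1,3,6,7,8,9}:30  {2,4,5,6,7,8}:15  {2,4,5,6,8,9}:30  {3,4,5,6,7,8}:20  {3,5,6,7,8,9}:60  {4,5,6,7,8,9}:60
  |U|=7: {0,2,4,5,6,7,8}:21  {0,2,4,5,6,8,9}:42  {1,3,4,5,6,7,8}:35  {1,3,5,6,7,8,9}:105  {2,3,4,5,6,7,8}:35  {2,4,5,6,7,8,9}:105  {3,4,5,6,7,8,9}:140
  |U|=8: {0,2,3,4,5,6,7,8}:56  {0,2,4,5,6,7,8,9}:168  {1,2,3,4,5,6,7,8}:70  {1,3,4,5,6,7,8,9}:280  {2,3,4,5,6,7,8,9}:280
  start at 0(c): 630
  start at 1(y): 504
  start at 9(z): 126
sum over floor = 1260

1260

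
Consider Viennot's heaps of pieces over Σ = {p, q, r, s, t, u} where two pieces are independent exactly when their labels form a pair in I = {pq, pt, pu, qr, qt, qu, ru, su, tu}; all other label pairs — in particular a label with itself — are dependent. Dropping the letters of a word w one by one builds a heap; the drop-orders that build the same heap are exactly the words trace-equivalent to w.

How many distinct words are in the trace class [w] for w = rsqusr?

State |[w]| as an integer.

6

#0=r has no predecessor
#1=s depends on [0:r]
#2=q depends on [1:s]
#3=u has no predecessor
#4=s depends on [2:q]
#5=r depends on [4:s]
sources: [0:r, 3:u]
N(rest) = Σ N(rest − s) over sources s of rest; N(one piece) = 1:
  size 1 → [3]=1  [5]=1
  size 2 → [3,5]=2  [4,5]=1
  size 3 → [2,4,5]=1  [3,4,5]=3
  size 4 → [1,2,4,5]=1  [2,3,4,5]=4
  first=0(r) contributes 5
  first=3(u) contributes 1
|[w]| = 6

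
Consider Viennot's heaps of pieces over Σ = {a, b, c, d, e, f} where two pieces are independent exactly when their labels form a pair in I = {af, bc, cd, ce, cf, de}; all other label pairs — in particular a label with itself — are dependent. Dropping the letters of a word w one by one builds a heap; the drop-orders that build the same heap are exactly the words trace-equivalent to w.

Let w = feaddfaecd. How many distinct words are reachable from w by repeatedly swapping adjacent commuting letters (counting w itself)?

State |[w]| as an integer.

14

#0=f has no predecessor
#1=e depends on [0:f]
#2=a depends on [1:e]
#3=d depends on [2:a]
#4=d depends on [3:d]
#5=f depends on [4:d]
#6=a depends on [4:d]
#7=e depends on [5:f, 6:a]
#8=c depends on [6:a]
#9=d depends on [5:f, 6:a]
sources: [0:f]
N(rest) = Σ N(rest − s) over sources s of rest; N(one piece) = 1:
  size 1 → [7]=1  [8]=1  [9]=1
  size 2 → [7,8]=2  [7,9]=2  [8,9]=2
  size 3 → [5,7,9]=2  [7,8,9]=6
  size 4 → [5,7,8,9]=8  [6,7,8,9]=6
  size 5 → [5,6,7,8,9]=14
  size 6 → [4,5,6,7,8,9]=14
  size 7 → [3,4,5,6,7,8,9]=14
  size 8 → [2,3,4,5,6,7,8,9]=14
  first=0(f) contributes 14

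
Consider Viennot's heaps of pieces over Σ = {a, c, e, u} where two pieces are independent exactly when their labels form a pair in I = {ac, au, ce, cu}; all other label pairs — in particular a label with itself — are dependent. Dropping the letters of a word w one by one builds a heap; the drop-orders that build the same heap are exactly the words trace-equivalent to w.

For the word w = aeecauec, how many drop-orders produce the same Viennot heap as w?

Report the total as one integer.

0(a) covers ∅
1(e) covers 0:a
2(e) covers 1:e
3(c) covers ∅
4(a) covers 2:e
5(u) covers 2:e
6(e) covers 4:a, 5:u
7(c) covers 3:c
floor of heap: 0:a, 3:c
completions by unplaced set U, small U first (add the entries for U minus each lowest piece of U):
  |U|=1: {6}:1  {7}:1
  |U|=2: {3,7}:1  {4,6}:1  {5,6}:1  {6,7}:2
  |U|=3: {3,6,7}:3  {4,5,6}:2  {4,6,7}:3  {5,6,7}:3
  |U|=4: {2,4,5,6}:2  {3,4,6,7}:6  {3,5,6,7}:6  {4,5,6,7}:8
  |U|=5: {1,2,4,5,6}:2  {2,4,5,6,7}:10  {3,4,5,6,7}:20
  |U|=6: {0,1,2,4,5,6}:2  {1,2,4,5,6,7}:12  {2,3,4,5,6,7}:30
  start at 0(a): 42
  start at 3(c): 14
sum over floor = 56

56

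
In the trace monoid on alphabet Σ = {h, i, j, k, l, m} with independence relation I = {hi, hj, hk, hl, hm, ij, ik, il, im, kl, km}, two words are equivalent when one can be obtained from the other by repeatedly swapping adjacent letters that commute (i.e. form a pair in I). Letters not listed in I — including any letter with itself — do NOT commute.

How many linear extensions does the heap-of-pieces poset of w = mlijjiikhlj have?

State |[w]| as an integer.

2640

#0=m has no predecessor
#1=l depends on [0:m]
#2=i has no predecessor
#3=j depends on [1:l]
#4=j depends on [3:j]
#5=i depends on [2:i]
#6=i depends on [5:i]
#7=k depends on [4:j]
#8=h has no predecessor
#9=l depends on [4:j]
#10=j depends on [7:k, 9:l]
sources: [0:m, 2:i, 8:h]
N(rest) = Σ N(rest − s) over sources s of rest; N(one piece) = 1:
  size 1 → [6]=1  [8]=1  [10]=1
  size 2 → [5,6]=1  [6,8]=2  [6,10]=2  [7,10]=1  [8,10]=2  [9,10]=1
  size 3 → [2,5,6]=1  [5,6,8]=3  [5,6,10]=3  [6,7,10]=3  [6,8,10]=6  [6,9,10]=3  [7,8,10]=3  [7,9,10]=2  [8,9,10]=3
  size 4 → [2,5,6,8]=4  [2,5,6,10]=4  [4,7,9,10]=2  [5,6,7,10]=6  [5,6,8,10]=12  [5,6,9,10]=6  [6,7,8,10]=12  [6,7,9,10]=8  [6,8,9,10]=12  [7,8,9,10]=8
  size 5 → [2,5,6,7,10]=10  [2,5,6,8,10]=20  [2,5,6,9,10]=10  [3,4,7,9,10]=2  [4,6,7,9,10]=10  [4,7,8,9,10]=10  [5,6,7,8,10]=30  [5,6,7,9,10]=20  [5,6,8,9,10]=30  [6,7,8,9,10]=40
  size 6 → [1,3,4,7,9,10]=2  [2,5,6,7,8,10]=60  [2,5,6,7,9,10]=40  [2,5,6,8,9,10]=60  [3,4,6,7,9,10]=12  [3,4,7,8,9,10]=12  [4,5,6,7,9,10]=30  [4,6,7,8,9,10]=60  [5,6,7,8,9,10]=120
  size 7 → [0,1,3,4,7,9,10]=2  [1,3,4,6,7,9,10]=14  [1,3,4,7,8,9,10]=14  [2,4,5,6,7,9,10]=70  [2,5,6,7,8,9,10]=280  [3,4,5,6,7,9,10]=42  [3,4,6,7,8,9,10]=84  [4,5,6,7,8,9,10]=210
  size 8 → [0,1,3,4,6,7,9,10]=16  [0,1,3,4,7,8,9,10]=16  [1,3,4,5,6,7,9,10]=56  [1,3,4,6,7,8,9,10]=112  [2,3,4,5,6,7,9,10]=112  [2,4,5,6,7,8,9,10]=560  [3,4,5,6,7,8,9,10]=336
  size 9 → [0,1,3,4,5,6,7,9,10]=72  [0,1,3,4,6,7,8,9,10]=144  [1,2,3,4,5,6,7,9,10]=168  [1,3,4,5,6,7,8,9,10]=504  [2,3,4,5,6,7,8,9,10]=1008
  first=0(m) contributes 1680
  first=2(i) contributes 720
  first=8(h) contributes 240
|[w]| = 2640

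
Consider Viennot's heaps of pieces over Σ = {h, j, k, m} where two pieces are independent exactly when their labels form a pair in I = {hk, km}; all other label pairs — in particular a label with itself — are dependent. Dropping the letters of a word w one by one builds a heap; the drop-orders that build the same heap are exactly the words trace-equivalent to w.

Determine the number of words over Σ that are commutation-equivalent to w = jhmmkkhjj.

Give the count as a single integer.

15

0(j) covers ∅
1(h) covers 0:j
2(m) covers 1:h
3(m) covers 2:m
4(k) covers 0:j
5(k) covers 4:k
6(h) covers 3:m
7(j) covers 5:k, 6:h
8(j) covers 7:j
floor of heap: 0:j
completions by unplaced set U, small U first (add the entries for U minus each lowest piece of U):
  |U|=1: {8}:1
  |U|=2: {7,8}:1
  |U|=3: {5,7,8}:1  {6,7,8}:1
  |U|=4: {3,6,7,8}:1  {4,5,7,8}:1  {5,6,7,8}:2
  |U|=5: {2,3,6,7,8}:1  {3,5,6,7,8}:3  {4,5,6,7,8}:3
  |U|=6: {1,2,3,6,7,8}:1  {2,3,5,6,7,8}:4  {3,4,5,6,7,8}:6
  |U|=7: {1,2,3,5,6,7,8}:5  {2,3,4,5,6,7,8}:10
  start at 0(j): 15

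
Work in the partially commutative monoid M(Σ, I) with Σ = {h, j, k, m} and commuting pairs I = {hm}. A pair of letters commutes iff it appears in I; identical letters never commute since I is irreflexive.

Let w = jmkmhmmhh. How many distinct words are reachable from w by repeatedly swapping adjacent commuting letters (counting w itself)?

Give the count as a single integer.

20

piece 0:j — minimal
piece 1:m rests on {0:j}
piece 2:k rests on {1:m}
piece 3:m rests on {2:k}
piece 4:h rests on {2:k}
piece 5:m rests on {3:m}
piece 6:m rests on {5:m}
piece 7:h rests on {4:h}
piece 8:h rests on {7:h}
minimal pieces: {0:j}
ways to finish when only these pieces remain (= sum over removing one remaining piece with nothing left below it):
  1 left: {6}→1  {8}→1
  2 left: {5,6}→1  {6,8}→2  {7,8}→1
  3 left: {3,5,6}→1  {4,7,8}→1  {5,6,8}→3  {6,7,8}→3
  4 left: {3,5,6,8}→4  {4,6,7,8}→4  {5,6,7,8}→6
  5 left: {3,5,6,7,8}→10  {4,5,6,7,8}→10
  6 left: {3,4,5,6,7,8}→20
  7 left: {2,3,4,5,6,7,8}→20
  placing 0:j first → 20 extensions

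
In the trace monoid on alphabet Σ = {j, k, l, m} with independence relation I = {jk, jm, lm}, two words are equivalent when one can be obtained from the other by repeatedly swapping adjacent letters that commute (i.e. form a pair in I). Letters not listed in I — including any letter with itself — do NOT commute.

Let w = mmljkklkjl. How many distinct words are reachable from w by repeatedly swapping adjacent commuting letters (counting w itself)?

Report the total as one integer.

#0=m has no predecessor
#1=m depends on [0:m]
#2=l has no predecessor
#3=j depends on [2:l]
#4=k depends on [1:m, 2:l]
#5=k depends on [4:k]
#6=l depends on [3:j, 5:k]
#7=k depends on [6:l]
#8=j depends on [6:l]
#9=l depends on [7:k, 8:j]
sources: [0:m, 2:l]
N(rest) = Σ N(rest − s) over sources s of rest; N(one piece) = 1:
  size 1 → [9]=1
  size 2 → [7,9]=1  [8,9]=1
  size 3 → [7,8,9]=2
  size 4 → [6,7,8,9]=2
  size 5 → [3,6,7,8,9]=2  [5,6,7,8,9]=2
  size 6 → [3,5,6,7,8,9]=4  [4,5,6,7,8,9]=2
  size 7 → [1,4,5,6,7,8,9]=2  [3,4,5,6,7,8,9]=6
  size 8 → [0,1,4,5,6,7,8,9]=2  [1,3,4,5,6,7,8,9]=8  [2,3,4,5,6,7,8,9]=6
  first=0(m) contributes 14
  first=2(l) contributes 10
|[w]| = 24

24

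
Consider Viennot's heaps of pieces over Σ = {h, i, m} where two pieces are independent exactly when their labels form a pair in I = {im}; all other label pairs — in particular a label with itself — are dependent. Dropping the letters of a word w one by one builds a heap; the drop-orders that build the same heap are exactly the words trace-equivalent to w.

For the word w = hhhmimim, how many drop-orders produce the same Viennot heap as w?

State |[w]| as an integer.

10

0(h) covers ∅
1(h) covers 0:h
2(h) covers 1:h
3(m) covers 2:h
4(i) covers 2:h
5(m) covers 3:m
6(i) covers 4:i
7(m) covers 5:m
floor of heap: 0:h
completions by unplaced set U, small U first (add the entries for U minus each lowest piece of U):
  |U|=1: {6}:1  {7}:1
  |U|=2: {4,6}:1  {5,7}:1  {6,7}:2
  |U|=3: {3,5,7}:1  {4,6,7}:3  {5,6,7}:3
  |U|=4: {3,5,6,7}:4  {4,5,6,7}:6
  |U|=5: {3,4,5,6,7}:10
  |U|=6: {2,3,4,5,6,7}:10
  start at 0(h): 10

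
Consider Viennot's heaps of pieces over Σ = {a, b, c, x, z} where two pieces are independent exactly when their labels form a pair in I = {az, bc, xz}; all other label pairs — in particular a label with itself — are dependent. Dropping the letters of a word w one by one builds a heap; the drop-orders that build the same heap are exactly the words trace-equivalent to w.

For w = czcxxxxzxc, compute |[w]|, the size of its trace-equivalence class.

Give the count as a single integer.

0(c) covers ∅
1(z) covers 0:c
2(c) covers 1:z
3(x) covers 2:c
4(x) covers 3:x
5(x) covers 4:x
6(x) covers 5:x
7(z) covers 2:c
8(x) covers 6:x
9(c) covers 7:z, 8:x
floor of heap: 0:c
completions by unplaced set U, small U first (add the entries for U minus each lowest piece of U):
  |U|=1: {9}:1
  |U|=2: {7,9}:1  {8,9}:1
  |U|=3: {6,8,9}:1  {7,8,9}:2
  |U|=4: {5,6,8,9}:1  {6,7,8,9}:3
  |U|=5: {4,5,6,8,9}:1  {5,6,7,8,9}:4
  |U|=6: {3,4,5,6,8,9}:1  {4,5,6,7,8,9}:5
  |U|=7: {3,4,5,6,7,8,9}:6
  |U|=8: {2,3,4,5,6,7,8,9}:6
  start at 0(c): 6

6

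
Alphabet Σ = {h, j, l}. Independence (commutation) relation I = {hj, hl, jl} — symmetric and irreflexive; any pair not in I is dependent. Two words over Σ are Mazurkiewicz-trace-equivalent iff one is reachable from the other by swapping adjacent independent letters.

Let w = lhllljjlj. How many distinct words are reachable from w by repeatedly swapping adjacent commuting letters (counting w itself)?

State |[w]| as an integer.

drop 0:l onto floor
drop 1:h onto floor
drop 2:l onto {0:l}
drop 3:l onto {2:l}
drop 4:l onto {3:l}
drop 5:j onto floor
drop 6:j onto {5:j}
drop 7:l onto {4:l}
drop 8:j onto {6:j}
ground layer = {0:l, 1:h, 5:j}
drop-orders for the pieces not yet dropped (sum over which currently-grounded one goes next):
  1 to go: {1} 1  {7} 1  {8} 1
  2 to go: {1,7} 2  {1,8} 2  {4,7} 1  {6,8} 1  {7,8} 2
  3 to go: {1,4,7} 3  {1,6,8} 3  {1,7,8} 6  {3,4,7} 1  {4,7,8} 3  {5,6,8} 1  {6,7,8} 3
  4 to go: {1,3,4,7} 4  {1,4,7,8} 12  {1,5,6,8} 4  {1,6,7,8} 12  {2,3,4,7} 1  {3,4,7,8} 4  {4,6,7,8} 6  {5,6,7,8} 4
  5 to go: {0,2,3,4,7} 1  {1,2,3,4,7} 5  {1,3,4,7,8} 20  {1,4,6,7,8} 30  {1,5,6,7,8} 20  {2,3,4,7,8} 5  {3,4,6,7,8} 10  {4,5,6,7,8} 10
  6 to go: {0,1,2,3,4,7} 6  {0,2,3,4,7,8} 6  {1,2,3,4,7,8} 30  {1,3,4,6,7,8} 60  {1,4,5,6,7,8} 60  {2,3,4,6,7,8} 15  {3,4,5,6,7,8} 20
  7 to go: {0,1,2,3,4,7,8} 42  {0,2,3,4,6,7,8} 21  {1,2,3,4,6,7,8} 105  {1,3,4,5,6,7,8} 140  {2,3,4,5,6,7,8} 35
  if 0:l drops first: 280 orders
  if 1:h drops first: 56 orders
  if 5:j drops first: 168 orders
heap linearizations: 504

504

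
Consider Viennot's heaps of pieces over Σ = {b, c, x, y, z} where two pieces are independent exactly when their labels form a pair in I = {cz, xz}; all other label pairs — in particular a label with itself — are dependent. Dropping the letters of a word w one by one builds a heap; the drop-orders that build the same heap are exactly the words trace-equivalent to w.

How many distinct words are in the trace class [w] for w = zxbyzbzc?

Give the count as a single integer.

0(z) covers ∅
1(x) covers ∅
2(b) covers 0:z, 1:x
3(y) covers 2:b
4(z) covers 3:y
5(b) covers 4:z
6(z) covers 5:b
7(c) covers 5:b
floor of heap: 0:z, 1:x
completions by unplaced set U, small U first (add the entries for U minus each lowest piece of U):
  |U|=1: {6}:1  {7}:1
  |U|=2: {6,7}:2
  |U|=3: {5,6,7}:2
  |U|=4: {4,5,6,7}:2
  |U|=5: {3,4,5,6,7}:2
  |U|=6: {2,3,4,5,6,7}:2
  start at 0(z): 2
  start at 1(x): 2
sum over floor = 4

4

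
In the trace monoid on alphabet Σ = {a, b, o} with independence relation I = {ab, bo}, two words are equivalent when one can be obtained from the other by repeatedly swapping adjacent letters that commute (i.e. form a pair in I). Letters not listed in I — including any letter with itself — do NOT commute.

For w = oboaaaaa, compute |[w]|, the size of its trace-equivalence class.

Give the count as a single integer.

8

drop 0:o onto floor
drop 1:b onto floor
drop 2:o onto {0:o}
drop 3:a onto {2:o}
drop 4:a onto {3:a}
drop 5:a onto {4:a}
drop 6:a onto {5:a}
drop 7:a onto {6:a}
ground layer = {0:o, 1:b}
drop-orders for the pieces not yet dropped (sum over which currently-grounded one goes next):
  1 to go: {1} 1  {7} 1
  2 to go: {1,7} 2  {6,7} 1
  3 to go: {1,6,7} 3  {5,6,7} 1
  4 to go: {1,5,6,7} 4  {4,5,6,7} 1
  5 to go: {1,4,5,6,7} 5  {3,4,5,6,7} 1
  6 to go: {1,3,4,5,6,7} 6  {2,3,4,5,6,7} 1
  if 0:o drops first: 7 orders
  if 1:b drops first: 1 orders
heap linearizations: 8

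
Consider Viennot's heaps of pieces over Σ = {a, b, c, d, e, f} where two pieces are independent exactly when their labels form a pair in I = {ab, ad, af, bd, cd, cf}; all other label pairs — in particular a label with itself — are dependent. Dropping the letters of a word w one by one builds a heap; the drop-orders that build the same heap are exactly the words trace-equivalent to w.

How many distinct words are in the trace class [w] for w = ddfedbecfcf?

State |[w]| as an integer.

12

piece 0:d — minimal
piece 1:d rests on {0:d}
piece 2:f rests on {1:d}
piece 3:e rests on {2:f}
piece 4:d rests on {3:e}
piece 5:b rests on {3:e}
piece 6:e rests on {4:d, 5:b}
piece 7:c rests on {6:e}
piece 8:f rests on {6:e}
piece 9:c rests on {7:c}
piece 10:f rests on {8:f}
minimal pieces: {0:d}
ways to finish when only these pieces remain (= sum over removing one remaining piece with nothing left below it):
  1 left: {9}→1  {10}→1
  2 left: {7,9}→1  {8,10}→1  {9,10}→2
  3 left: {7,9,10}→3  {8,9,10}→3
  4 left: {7,8,9,10}→6
  5 left: {6,7,8,9,10}→6
  6 left: {4,6,7,8,9,10}→6  {5,6,7,8,9,10}→6
  7 left: {4,5,6,7,8,9,10}→12
  8 left: {3,4,5,6,7,8,9,10}→12
  9 left: {2,3,4,5,6,7,8,9,10}→12
  placing 0:d first → 12 extensions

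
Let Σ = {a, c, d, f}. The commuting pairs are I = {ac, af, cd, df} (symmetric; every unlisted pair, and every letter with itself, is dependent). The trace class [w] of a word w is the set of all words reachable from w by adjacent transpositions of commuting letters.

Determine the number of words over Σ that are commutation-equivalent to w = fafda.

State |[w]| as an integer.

10

#0=f has no predecessor
#1=a has no predecessor
#2=f depends on [0:f]
#3=d depends on [1:a]
#4=a depends on [3:d]
sources: [0:f, 1:a]
N(rest) = Σ N(rest − s) over sources s of rest; N(one piece) = 1:
  size 1 → [2]=1  [4]=1
  size 2 → [0,2]=1  [2,4]=2  [3,4]=1
  size 3 → [0,2,4]=3  [1,3,4]=1  [2,3,4]=3
  first=0(f) contributes 4
  first=1(a) contributes 6
|[w]| = 10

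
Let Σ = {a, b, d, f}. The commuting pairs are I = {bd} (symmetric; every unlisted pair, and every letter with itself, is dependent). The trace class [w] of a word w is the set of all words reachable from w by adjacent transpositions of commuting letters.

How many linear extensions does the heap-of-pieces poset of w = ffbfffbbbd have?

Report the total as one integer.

4

piece 0:f — minimal
piece 1:f rests on {0:f}
piece 2:b rests on {1:f}
piece 3:f rests on {2:b}
piece 4:f rests on {3:f}
piece 5:f rests on {4:f}
piece 6:b rests on {5:f}
piece 7:b rests on {6:b}
piece 8:b rests on {7:b}
piece 9:d rests on {5:f}
minimal pieces: {0:f}
ways to finish when only these pieces remain (= sum over removing one remaining piece with nothing left below it):
  1 left: {8}→1  {9}→1
  2 left: {7,8}→1  {8,9}→2
  3 left: {6,7,8}→1  {7,8,9}→3
  4 left: {6,7,8,9}→4
  5 left: {5,6,7,8,9}→4
  6 left: {4,5,6,7,8,9}→4
  7 left: {3,4,5,6,7,8,9}→4
  8 left: {2,3,4,5,6,7,8,9}→4
  placing 0:f first → 4 extensions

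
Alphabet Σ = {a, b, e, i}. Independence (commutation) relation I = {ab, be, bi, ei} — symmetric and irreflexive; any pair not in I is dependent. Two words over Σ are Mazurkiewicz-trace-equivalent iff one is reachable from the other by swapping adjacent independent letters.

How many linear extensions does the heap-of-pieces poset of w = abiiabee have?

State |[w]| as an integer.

drop 0:a onto floor
drop 1:b onto floor
drop 2:i onto {0:a}
drop 3:i onto {2:i}
drop 4:a onto {3:i}
drop 5:b onto {1:b}
drop 6:e onto {4:a}
drop 7:e onto {6:e}
ground layer = {0:a, 1:b}
drop-orders for the pieces not yet dropped (sum over which currently-grounded one goes next):
  1 to go: {5} 1  {7} 1
  2 to go: {1,5} 1  {5,7} 2  {6,7} 1
  3 to go: {1,5,7} 3  {4,6,7} 1  {5,6,7} 3
  4 to go: {1,5,6,7} 6  {3,4,6,7} 1  {4,5,6,7} 4
  5 to go: {1,4,5,6,7} 10  {2,3,4,6,7} 1  {3,4,5,6,7} 5
  6 to go: {0,2,3,4,6,7} 1  {1,3,4,5,6,7} 15  {2,3,4,5,6,7} 6
  if 0:a drops first: 21 orders
  if 1:b drops first: 7 orders
heap linearizations: 28

28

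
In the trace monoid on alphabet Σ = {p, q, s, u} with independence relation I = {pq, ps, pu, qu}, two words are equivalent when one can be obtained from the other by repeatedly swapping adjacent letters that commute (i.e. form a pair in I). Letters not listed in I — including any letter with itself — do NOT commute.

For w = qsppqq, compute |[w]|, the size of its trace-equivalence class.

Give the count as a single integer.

piece 0:q — minimal
piece 1:s rests on {0:q}
piece 2:p — minimal
piece 3:p rests on {2:p}
piece 4:q rests on {1:s}
piece 5:q rests on {4:q}
minimal pieces: {0:q, 2:p}
ways to finish when only these pieces remain (= sum over removing one remaining piece with nothing left below it):
  1 left: {3}→1  {5}→1
  2 left: {2,3}→1  {3,5}→2  {4,5}→1
  3 left: {1,4,5}→1  {2,3,5}→3  {3,4,5}→3
  4 left: {0,1,4,5}→1  {1,3,4,5}→4  {2,3,4,5}→6
  placing 0:q first → 10 extensions
  placing 2:p first → 5 extensions
total linear extensions = 15

15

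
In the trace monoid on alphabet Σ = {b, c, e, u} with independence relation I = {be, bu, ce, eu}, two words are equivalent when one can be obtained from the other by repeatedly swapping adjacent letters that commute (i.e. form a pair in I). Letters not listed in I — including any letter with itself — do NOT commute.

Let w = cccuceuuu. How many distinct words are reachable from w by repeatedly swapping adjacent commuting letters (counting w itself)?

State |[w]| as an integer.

0(c) covers ∅
1(c) covers 0:c
2(c) covers 1:c
3(u) covers 2:c
4(c) covers 3:u
5(e) covers ∅
6(u) covers 4:c
7(u) covers 6:u
8(u) covers 7:u
floor of heap: 0:c, 5:e
completions by unplaced set U, small U first (add the entries for U minus each lowest piece of U):
  |U|=1: {5}:1  {8}:1
  |U|=2: {5,8}:2  {7,8}:1
  |U|=3: {5,7,8}:3  {6,7,8}:1
  |U|=4: {4,6,7,8}:1  {5,6,7,8}:4
  |U|=5: {3,4,6,7,8}:1  {4,5,6,7,8}:5
  |U|=6: {2,3,4,6,7,8}:1  {3,4,5,6,7,8}:6
  |U|=7: {1,2,3,4,6,7,8}:1  {2,3,4,5,6,7,8}:7
  start at 0(c): 8
  start at 5(e): 1
sum over floor = 9

9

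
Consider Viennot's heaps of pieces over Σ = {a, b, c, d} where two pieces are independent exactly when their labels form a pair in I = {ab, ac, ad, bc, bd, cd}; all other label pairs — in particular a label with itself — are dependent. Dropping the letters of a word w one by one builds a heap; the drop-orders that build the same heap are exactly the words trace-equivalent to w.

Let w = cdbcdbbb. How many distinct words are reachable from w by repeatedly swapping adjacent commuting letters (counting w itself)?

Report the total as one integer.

#0=c has no predecessor
#1=d has no predecessor
#2=b has no predecessor
#3=c depends on [0:c]
#4=d depends on [1:d]
#5=b depends on [2:b]
#6=b depends on [5:b]
#7=b depends on [6:b]
sources: [0:c, 1:d, 2:b]
N(rest) = Σ N(rest − s) over sources s of rest; N(one piece) = 1:
  size 1 → [3]=1  [4]=1  [7]=1
  size 2 → [0,3]=1  [1,4]=1  [3,4]=2  [3,7]=2  [4,7]=2  [6,7]=1
  size 3 → [0,3,4]=3  [0,3,7]=3  [1,3,4]=3  [1,4,7]=3  [3,4,7]=6  [3,6,7]=3  [4,6,7]=3  [5,6,7]=1
  size 4 → [0,1,3,4]=6  [0,3,4,7]=12  [0,3,6,7]=6  [1,3,4,7]=12  [1,4,6,7]=6  [2,5,6,7]=1  [3,4,6,7]=12  [3,5,6,7]=4  [4,5,6,7]=4
  size 5 → [0,1,3,4,7]=30  [0,3,4,6,7]=30  [0,3,5,6,7]=10  [1,3,4,6,7]=30  [1,4,5,6,7]=10  [2,3,5,6,7]=5  [2,4,5,6,7]=5  [3,4,5,6,7]=20
  size 6 → [0,1,3,4,6,7]=90  [0,2,3,5,6,7]=15  [0,3,4,5,6,7]=60  [1,2,4,5,6,7]=15  [1,3,4,5,6,7]=60  [2,3,4,5,6,7]=30
  first=0(c) contributes 105
  first=1(d) contributes 105
  first=2(b) contributes 210
|[w]| = 420

420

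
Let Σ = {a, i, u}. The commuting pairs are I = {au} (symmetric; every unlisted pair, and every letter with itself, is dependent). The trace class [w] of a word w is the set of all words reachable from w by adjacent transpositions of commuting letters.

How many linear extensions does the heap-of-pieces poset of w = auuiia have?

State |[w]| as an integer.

3

piece 0:a — minimal
piece 1:u — minimal
piece 2:u rests on {1:u}
piece 3:i rests on {0:a, 2:u}
piece 4:i rests on {3:i}
piece 5:a rests on {4:i}
minimal pieces: {0:a, 1:u}
ways to finish when only these pieces remain (= sum over removing one remaining piece with nothing left below it):
  1 left: {5}→1
  2 left: {4,5}→1
  3 left: {3,4,5}→1
  4 left: {0,3,4,5}→1  {2,3,4,5}→1
  placing 0:a first → 1 extensions
  placing 1:u first → 2 extensions
total linear extensions = 3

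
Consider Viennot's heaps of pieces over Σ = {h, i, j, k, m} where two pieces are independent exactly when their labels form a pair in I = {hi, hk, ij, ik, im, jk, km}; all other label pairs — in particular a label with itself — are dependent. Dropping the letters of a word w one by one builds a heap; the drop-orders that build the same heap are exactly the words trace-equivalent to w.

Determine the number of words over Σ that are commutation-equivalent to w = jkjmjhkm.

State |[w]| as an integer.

28

piece 0:j — minimal
piece 1:k — minimal
piece 2:j rests on {0:j}
piece 3:m rests on {2:j}
piece 4:j rests on {3:m}
piece 5:h rests on {4:j}
piece 6:k rests on {1:k}
piece 7:m rests on {5:h}
minimal pieces: {0:j, 1:k}
ways to finish when only these pieces remain (= sum over removing one remaining piece with nothing left below it):
  1 left: {6}→1  {7}→1
  2 left: {1,6}→1  {5,7}→1  {6,7}→2
  3 left: {1,6,7}→3  {4,5,7}→1  {5,6,7}→3
  4 left: {1,5,6,7}→6  {3,4,5,7}→1  {4,5,6,7}→4
  5 left: {1,4,5,6,7}→10  {2,3,4,5,7}→1  {3,4,5,6,7}→5
  6 left: {0,2,3,4,5,7}→1  {1,3,4,5,6,7}→15  {2,3,4,5,6,7}→6
  placing 0:j first → 21 extensions
  placing 1:k first → 7 extensions
total linear extensions = 28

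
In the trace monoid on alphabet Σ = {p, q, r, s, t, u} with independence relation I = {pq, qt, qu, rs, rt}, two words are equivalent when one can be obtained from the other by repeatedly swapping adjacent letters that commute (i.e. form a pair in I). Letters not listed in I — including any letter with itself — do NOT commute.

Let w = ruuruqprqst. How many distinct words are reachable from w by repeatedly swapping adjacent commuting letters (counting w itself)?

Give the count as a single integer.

piece 0:r — minimal
piece 1:u rests on {0:r}
piece 2:u rests on {1:u}
piece 3:r rests on {2:u}
piece 4:u rests on {3:r}
piece 5:q rests on {3:r}
piece 6:p rests on {4:u}
piece 7:r rests on {5:q, 6:p}
piece 8:q rests on {7:r}
piece 9:s rests on {8:q}
piece 10:t rests on {9:s}
minimal pieces: {0:r}
ways to finish when only these pieces remain (= sum over removing one remaining piece with nothing left below it):
  1 left: {10}→1
  2 left: {9,10}→1
  3 left: {8,9,10}→1
  4 left: {7,8,9,10}→1
  5 left: {5,7,8,9,10}→1  {6,7,8,9,10}→1
  6 left: {4,6,7,8,9,10}→1  {5,6,7,8,9,10}→2
  7 left: {4,5,6,7,8,9,10}→3
  8 left: {3,4,5,6,7,8,9,10}→3
  9 left: {2,3,4,5,6,7,8,9,10}→3
  placing 0:r first → 3 extensions

3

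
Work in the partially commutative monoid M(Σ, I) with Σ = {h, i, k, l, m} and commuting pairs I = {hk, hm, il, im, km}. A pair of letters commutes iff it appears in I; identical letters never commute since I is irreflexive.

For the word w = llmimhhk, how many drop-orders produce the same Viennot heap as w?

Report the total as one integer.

105

drop 0:l onto floor
drop 1:l onto {0:l}
drop 2:m onto {1:l}
drop 3:i onto floor
drop 4:m onto {2:m}
drop 5:h onto {1:l, 3:i}
drop 6:h onto {5:h}
drop 7:k onto {1:l, 3:i}
ground layer = {0:l, 3:i}
drop-orders for the pieces not yet dropped (sum over which currently-grounded one goes next):
  1 to go: {4} 1  {6} 1  {7} 1
  2 to go: {2,4} 1  {4,6} 2  {4,7} 2  {5,6} 1  {6,7} 2
  3 to go: {2,4,6} 3  {2,4,7} 3  {4,5,6} 3  {4,6,7} 6  {5,6,7} 3
  4 to go: {2,4,5,6} 6  {2,4,6,7} 12  {3,5,6,7} 3  {4,5,6,7} 12
  5 to go: {2,4,5,6,7} 30  {3,4,5,6,7} 15
  6 to go: {1,2,4,5,6,7} 30  {2,3,4,5,6,7} 45
  if 0:l drops first: 75 orders
  if 3:i drops first: 30 orders
heap linearizations: 105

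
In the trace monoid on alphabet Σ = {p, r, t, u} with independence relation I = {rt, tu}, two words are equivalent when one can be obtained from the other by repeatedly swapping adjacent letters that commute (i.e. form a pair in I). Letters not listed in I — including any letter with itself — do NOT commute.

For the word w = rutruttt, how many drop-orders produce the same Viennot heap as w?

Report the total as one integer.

#0=r has no predecessor
#1=u depends on [0:r]
#2=t has no predecessor
#3=r depends on [1:u]
#4=u depends on [3:r]
#5=t depends on [2:t]
#6=t depends on [5:t]
#7=t depends on [6:t]
sources: [0:r, 2:t]
N(rest) = Σ N(rest − s) over sources s of rest; N(one piece) = 1:
  size 1 → [4]=1  [7]=1
  size 2 → [3,4]=1  [4,7]=2  [6,7]=1
  size 3 → [1,3,4]=1  [3,4,7]=3  [4,6,7]=3  [5,6,7]=1
  size 4 → [0,1,3,4]=1  [1,3,4,7]=4  [2,5,6,7]=1  [3,4,6,7]=6  [4,5,6,7]=4
  size 5 → [0,1,3,4,7]=5  [1,3,4,6,7]=10  [2,4,5,6,7]=5  [3,4,5,6,7]=10
  size 6 → [0,1,3,4,6,7]=15  [1,3,4,5,6,7]=20  [2,3,4,5,6,7]=15
  first=0(r) contributes 35
  first=2(t) contributes 35
|[w]| = 70

70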